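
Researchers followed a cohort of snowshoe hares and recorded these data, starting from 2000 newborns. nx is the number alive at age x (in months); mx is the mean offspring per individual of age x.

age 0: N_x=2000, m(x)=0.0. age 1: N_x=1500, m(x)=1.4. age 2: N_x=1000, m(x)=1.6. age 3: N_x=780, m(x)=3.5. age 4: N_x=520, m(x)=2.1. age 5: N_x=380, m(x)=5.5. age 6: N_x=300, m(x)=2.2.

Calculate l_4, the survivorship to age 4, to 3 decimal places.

0.260

l_4 = n_4/n_0 = 520/2000 = 0.26 → 0.260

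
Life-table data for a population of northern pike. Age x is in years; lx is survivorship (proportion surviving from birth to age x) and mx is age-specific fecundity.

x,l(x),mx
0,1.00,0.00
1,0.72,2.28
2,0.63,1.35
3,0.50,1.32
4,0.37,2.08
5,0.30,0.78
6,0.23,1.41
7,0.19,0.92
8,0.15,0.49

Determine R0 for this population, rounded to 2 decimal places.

lx·mx by age: 0, 1.6416, 0.8505, 0.66, 0.7696, 0.234, 0.3243, 0.1748, 0.0735
R0 = Σ lx·mx = 4.7283 → 4.73

4.73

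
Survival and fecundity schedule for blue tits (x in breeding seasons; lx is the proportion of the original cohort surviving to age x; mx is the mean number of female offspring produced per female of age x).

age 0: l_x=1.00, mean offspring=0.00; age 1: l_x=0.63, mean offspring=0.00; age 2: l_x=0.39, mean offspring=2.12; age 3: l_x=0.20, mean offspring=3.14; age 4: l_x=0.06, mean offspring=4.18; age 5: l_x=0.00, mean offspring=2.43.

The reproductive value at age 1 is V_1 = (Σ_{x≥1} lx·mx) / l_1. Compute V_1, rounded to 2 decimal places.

lx·mx for x ≥ 1: 0, 0.8268, 0.628, 0.2508, 0 → sum = 1.7056
V_1 = 1.7056 / l_1 = 1.7056 / 0.63 = 2.707302… → 2.71

2.71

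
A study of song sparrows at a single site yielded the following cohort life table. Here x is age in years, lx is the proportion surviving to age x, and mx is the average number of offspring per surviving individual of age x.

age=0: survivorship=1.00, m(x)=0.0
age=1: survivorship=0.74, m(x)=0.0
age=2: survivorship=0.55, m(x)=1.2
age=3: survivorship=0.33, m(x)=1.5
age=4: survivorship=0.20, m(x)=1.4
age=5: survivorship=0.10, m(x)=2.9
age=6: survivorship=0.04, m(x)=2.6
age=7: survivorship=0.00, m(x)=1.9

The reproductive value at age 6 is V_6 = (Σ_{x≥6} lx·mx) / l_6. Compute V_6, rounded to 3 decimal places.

lx·mx for x ≥ 6: 0.104, 0 → sum = 0.104
V_6 = 0.104 / l_6 = 0.104 / 0.04 = 2.6 → 2.600

2.600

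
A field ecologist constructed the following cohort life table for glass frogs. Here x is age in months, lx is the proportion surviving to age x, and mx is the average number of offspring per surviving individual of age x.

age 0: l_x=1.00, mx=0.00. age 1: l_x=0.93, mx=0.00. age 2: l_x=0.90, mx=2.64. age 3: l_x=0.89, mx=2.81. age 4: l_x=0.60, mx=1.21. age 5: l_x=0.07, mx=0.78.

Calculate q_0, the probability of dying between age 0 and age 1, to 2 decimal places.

0.07

q_0 = (l_0 − l_1) / l_0 = (1 − 0.93) / 1
     = 0.07 / 1 = 0.07 → 0.07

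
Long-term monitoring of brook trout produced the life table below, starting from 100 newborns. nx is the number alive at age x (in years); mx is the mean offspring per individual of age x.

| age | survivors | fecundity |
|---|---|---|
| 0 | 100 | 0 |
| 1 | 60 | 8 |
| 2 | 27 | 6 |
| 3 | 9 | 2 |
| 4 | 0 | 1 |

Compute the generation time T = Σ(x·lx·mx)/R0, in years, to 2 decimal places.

lx = nx/n0 = nx/100: 1, 0.6, 0.27, 0.09, 0
lx·mx: 0, 4.8, 1.62, 0.18, 0 → R0 = 6.6
x·lx·mx: 0, 4.8, 3.24, 0.54, 0 → Σ = 8.58
T = 8.58 / 6.6 = 1.3 → 1.30

1.30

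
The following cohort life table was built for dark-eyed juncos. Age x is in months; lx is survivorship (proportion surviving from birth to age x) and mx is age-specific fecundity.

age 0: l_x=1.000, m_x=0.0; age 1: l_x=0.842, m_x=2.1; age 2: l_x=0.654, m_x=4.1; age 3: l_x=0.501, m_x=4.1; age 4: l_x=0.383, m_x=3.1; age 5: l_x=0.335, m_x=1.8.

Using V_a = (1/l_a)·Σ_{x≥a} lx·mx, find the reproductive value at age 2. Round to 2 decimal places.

9.98

lx·mx for x ≥ 2: 2.6814, 2.0541, 1.1873, 0.603 → sum = 6.5258
V_2 = 6.5258 / l_2 = 6.5258 / 0.654 = 9.978287… → 9.98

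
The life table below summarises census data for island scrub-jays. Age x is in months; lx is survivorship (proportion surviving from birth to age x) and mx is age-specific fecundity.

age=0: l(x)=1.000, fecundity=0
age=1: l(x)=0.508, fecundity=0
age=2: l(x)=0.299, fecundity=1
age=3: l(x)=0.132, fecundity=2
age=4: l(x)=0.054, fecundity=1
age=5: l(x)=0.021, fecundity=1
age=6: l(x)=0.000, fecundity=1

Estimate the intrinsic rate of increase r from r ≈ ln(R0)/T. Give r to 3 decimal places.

-0.168

R0 = Σ lx·mx = 0 + 0 + 0.299 + 0.264 + 0.054 + 0.021 + 0 = 0.638
Σ x·lx·mx = 1.711; T = 1.711/0.638 = 2.68182…
r ≈ ln(R0)/T = ln(0.638)/2.68182… = -0.16758… → -0.168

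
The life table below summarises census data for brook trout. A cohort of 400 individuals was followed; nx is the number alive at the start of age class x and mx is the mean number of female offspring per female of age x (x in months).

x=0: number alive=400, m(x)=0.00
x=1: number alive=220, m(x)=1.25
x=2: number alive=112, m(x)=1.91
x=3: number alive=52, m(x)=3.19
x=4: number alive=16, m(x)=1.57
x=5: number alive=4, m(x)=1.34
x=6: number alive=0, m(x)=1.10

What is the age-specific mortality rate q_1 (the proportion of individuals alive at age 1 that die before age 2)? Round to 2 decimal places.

0.49

lx = nx/n0 = nx/400: 1, 0.55, 0.28, 0.13, 0.04, 0.01, 0
q_1 = (l_1 − l_2) / l_1 = (0.55 − 0.28) / 0.55
     = 0.27 / 0.55 = 0.490909… → 0.49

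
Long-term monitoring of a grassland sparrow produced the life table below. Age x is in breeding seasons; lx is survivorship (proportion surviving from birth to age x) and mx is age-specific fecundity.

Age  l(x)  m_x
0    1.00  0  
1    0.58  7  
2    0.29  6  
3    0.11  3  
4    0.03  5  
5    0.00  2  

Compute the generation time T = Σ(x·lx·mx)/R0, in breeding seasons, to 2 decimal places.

1.45

lx·mx: 0, 4.06, 1.74, 0.33, 0.15, 0 → R0 = 6.28
x·lx·mx: 0, 4.06, 3.48, 0.99, 0.6, 0 → Σ = 9.13
T = 9.13 / 6.28 = 1.453822… → 1.45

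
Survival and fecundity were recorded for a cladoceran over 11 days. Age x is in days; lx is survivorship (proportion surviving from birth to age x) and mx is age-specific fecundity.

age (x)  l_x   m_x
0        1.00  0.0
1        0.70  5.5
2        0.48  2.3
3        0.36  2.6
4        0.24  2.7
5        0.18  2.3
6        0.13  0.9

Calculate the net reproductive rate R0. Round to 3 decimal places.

lx·mx by age: 0, 3.85, 1.104, 0.936, 0.648, 0.414, 0.117
R0 = Σ lx·mx = 7.069 → 7.069

7.069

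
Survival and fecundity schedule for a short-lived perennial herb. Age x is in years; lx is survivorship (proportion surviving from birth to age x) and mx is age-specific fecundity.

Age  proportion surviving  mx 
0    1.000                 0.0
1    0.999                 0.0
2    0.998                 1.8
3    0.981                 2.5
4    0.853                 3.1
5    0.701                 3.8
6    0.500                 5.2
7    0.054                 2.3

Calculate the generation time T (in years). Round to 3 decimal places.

4.178

lx·mx: 0, 0, 1.7964, 2.4525, 2.6443, 2.6638, 2.6, 0.1242 → R0 = 12.2812
x·lx·mx: 0, 0, 3.5928, 7.3575, 10.5772, 13.319, 15.6, 0.8694 → Σ = 51.3159
T = 51.3159 / 12.2812 = 4.178411… → 4.178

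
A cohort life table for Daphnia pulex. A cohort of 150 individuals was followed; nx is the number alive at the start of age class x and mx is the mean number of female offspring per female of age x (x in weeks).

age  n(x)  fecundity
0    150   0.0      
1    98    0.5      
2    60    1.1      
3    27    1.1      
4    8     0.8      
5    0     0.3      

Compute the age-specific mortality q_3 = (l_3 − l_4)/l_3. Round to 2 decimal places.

lx = nx/n0 = nx/150: 1, 0.65333…, 0.4, 0.18, 0.05333…, 0
q_3 = (l_3 − l_4) / l_3 = (0.18 − 0.053333…) / 0.18
     = 0.126667… / 0.18 = 0.703704… → 0.70

0.70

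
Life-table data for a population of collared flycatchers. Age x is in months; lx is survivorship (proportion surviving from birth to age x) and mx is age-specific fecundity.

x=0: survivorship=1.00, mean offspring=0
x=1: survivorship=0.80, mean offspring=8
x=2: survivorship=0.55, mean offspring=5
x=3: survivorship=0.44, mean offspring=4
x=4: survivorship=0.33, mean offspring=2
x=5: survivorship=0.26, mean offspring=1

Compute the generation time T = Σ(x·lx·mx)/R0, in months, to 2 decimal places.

1.79

lx·mx: 0, 6.4, 2.75, 1.76, 0.66, 0.26 → R0 = 11.83
x·lx·mx: 0, 6.4, 5.5, 5.28, 2.64, 1.3 → Σ = 21.12
T = 21.12 / 11.83 = 1.785292… → 1.79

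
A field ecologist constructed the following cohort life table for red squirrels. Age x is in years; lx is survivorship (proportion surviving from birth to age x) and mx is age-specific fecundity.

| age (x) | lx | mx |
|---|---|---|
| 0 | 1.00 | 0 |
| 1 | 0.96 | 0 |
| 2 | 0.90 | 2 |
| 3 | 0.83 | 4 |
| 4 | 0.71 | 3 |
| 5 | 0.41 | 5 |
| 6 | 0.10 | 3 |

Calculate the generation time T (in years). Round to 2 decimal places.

3.56

lx·mx: 0, 0, 1.8, 3.32, 2.13, 2.05, 0.3 → R0 = 9.6
x·lx·mx: 0, 0, 3.6, 9.96, 8.52, 10.25, 1.8 → Σ = 34.13
T = 34.13 / 9.6 = 3.555208… → 3.56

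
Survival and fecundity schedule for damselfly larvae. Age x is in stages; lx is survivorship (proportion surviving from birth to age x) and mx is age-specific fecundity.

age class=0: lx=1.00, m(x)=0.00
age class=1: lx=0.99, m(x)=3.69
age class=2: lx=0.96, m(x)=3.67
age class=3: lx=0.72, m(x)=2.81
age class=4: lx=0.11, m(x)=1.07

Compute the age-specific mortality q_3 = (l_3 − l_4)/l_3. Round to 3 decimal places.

q_3 = (l_3 − l_4) / l_3 = (0.72 − 0.11) / 0.72
     = 0.61 / 0.72 = 0.847222… → 0.847

0.847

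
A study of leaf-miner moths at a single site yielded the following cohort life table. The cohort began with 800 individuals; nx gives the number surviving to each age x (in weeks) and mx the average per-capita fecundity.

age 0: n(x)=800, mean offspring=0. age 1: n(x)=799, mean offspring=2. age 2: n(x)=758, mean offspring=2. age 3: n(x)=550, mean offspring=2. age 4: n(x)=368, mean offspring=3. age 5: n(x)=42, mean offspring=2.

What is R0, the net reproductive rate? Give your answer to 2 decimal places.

lx = nx/n0 = nx/800: 1, 0.99875, 0.9475, 0.6875, 0.46, 0.0525
lx·mx by age: 0, 1.9975, 1.895, 1.375, 1.38, 0.105
R0 = Σ lx·mx = 6.7525 → 6.75

6.75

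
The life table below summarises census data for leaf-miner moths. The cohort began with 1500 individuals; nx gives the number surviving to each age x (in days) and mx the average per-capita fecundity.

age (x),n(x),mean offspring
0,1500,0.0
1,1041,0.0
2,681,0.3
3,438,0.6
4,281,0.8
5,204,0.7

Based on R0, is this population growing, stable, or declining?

lx = nx/n0 = nx/1500: 1, 0.694, 0.454, 0.292, 0.18733…, 0.136
R0 = Σ lx·mx = 0 + 0 + 0.1362 + 0.1752 + 0.149867… + 0.0952 = 0.556467…
R0 < 1, so the population is declining.

declining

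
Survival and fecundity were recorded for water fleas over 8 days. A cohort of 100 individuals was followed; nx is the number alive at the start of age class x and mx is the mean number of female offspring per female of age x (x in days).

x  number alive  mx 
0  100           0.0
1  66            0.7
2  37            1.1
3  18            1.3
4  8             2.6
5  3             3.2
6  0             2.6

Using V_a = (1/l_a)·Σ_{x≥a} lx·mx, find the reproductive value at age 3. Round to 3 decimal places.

2.989

lx = nx/n0 = nx/100: 1, 0.66, 0.37, 0.18, 0.08, 0.03, 0
lx·mx for x ≥ 3: 0.234, 0.208, 0.096, 0 → sum = 0.538
V_3 = 0.538 / l_3 = 0.538 / 0.18 = 2.988889… → 2.989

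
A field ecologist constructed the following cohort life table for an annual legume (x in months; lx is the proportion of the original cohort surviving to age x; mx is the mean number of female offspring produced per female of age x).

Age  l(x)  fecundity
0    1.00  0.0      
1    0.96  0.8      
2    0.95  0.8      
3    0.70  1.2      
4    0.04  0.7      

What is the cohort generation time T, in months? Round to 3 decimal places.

lx·mx: 0, 0.768, 0.76, 0.84, 0.028 → R0 = 2.396
x·lx·mx: 0, 0.768, 1.52, 2.52, 0.112 → Σ = 4.92
T = 4.92 / 2.396 = 2.053422… → 2.053

2.053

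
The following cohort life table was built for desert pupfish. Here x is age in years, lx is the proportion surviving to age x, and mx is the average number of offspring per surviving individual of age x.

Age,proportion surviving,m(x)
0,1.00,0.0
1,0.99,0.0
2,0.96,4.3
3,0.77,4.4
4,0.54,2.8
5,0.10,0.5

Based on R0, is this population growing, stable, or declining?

R0 = Σ lx·mx = 0 + 0 + 4.128 + 3.388 + 1.512 + 0.05 = 9.078
R0 > 1, so the population is growing.

growing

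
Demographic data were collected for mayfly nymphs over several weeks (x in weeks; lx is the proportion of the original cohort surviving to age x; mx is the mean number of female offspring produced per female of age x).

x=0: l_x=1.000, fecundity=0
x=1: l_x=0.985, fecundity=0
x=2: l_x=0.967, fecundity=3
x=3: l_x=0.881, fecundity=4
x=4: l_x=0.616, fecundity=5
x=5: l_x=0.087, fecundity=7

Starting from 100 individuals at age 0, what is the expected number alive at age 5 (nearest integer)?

Expected survivors = N0 · l_5 = 100 × 0.087 = 8.7 → 9

9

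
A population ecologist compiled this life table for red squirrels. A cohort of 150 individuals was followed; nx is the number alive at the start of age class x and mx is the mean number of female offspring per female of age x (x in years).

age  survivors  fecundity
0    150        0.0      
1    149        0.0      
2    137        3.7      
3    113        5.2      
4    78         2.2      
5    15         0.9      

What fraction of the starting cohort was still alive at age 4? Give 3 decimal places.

l_4 = n_4/n_0 = 78/150 = 0.52 → 0.520

0.520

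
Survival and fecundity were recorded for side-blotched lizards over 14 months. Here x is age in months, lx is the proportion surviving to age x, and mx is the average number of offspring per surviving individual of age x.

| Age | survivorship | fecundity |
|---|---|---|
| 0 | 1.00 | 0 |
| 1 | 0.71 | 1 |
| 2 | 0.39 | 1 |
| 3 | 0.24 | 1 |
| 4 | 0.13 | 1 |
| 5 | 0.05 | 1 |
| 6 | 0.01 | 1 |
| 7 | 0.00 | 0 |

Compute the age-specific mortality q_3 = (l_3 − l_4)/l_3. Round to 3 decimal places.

q_3 = (l_3 − l_4) / l_3 = (0.24 − 0.13) / 0.24
     = 0.11 / 0.24 = 0.458333… → 0.458

0.458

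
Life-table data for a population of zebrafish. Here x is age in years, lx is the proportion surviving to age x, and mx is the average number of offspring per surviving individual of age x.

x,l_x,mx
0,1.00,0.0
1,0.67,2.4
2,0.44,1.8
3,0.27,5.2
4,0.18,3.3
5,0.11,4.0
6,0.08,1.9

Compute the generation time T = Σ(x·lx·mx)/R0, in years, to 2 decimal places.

2.58

lx·mx: 0, 1.608, 0.792, 1.404, 0.594, 0.44, 0.152 → R0 = 4.99
x·lx·mx: 0, 1.608, 1.584, 4.212, 2.376, 2.2, 0.912 → Σ = 12.892
T = 12.892 / 4.99 = 2.583567… → 2.58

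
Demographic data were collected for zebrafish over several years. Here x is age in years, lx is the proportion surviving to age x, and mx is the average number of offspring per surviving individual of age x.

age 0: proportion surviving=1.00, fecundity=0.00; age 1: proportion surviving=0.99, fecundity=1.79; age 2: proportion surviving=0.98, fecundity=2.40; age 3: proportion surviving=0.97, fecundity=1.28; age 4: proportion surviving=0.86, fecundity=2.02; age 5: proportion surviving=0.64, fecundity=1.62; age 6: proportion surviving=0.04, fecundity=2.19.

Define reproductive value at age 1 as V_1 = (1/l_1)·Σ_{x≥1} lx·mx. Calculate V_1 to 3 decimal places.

8.310

lx·mx for x ≥ 1: 1.7721, 2.352, 1.2416, 1.7372, 1.0368, 0.0876 → sum = 8.2273
V_1 = 8.2273 / l_1 = 8.2273 / 0.99 = 8.310404… → 8.310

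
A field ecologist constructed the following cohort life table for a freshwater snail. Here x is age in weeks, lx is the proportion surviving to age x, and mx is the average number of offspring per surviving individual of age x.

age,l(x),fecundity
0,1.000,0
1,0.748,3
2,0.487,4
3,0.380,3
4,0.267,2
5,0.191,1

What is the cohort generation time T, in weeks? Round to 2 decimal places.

2.09

lx·mx: 0, 2.244, 1.948, 1.14, 0.534, 0.191 → R0 = 6.057
x·lx·mx: 0, 2.244, 3.896, 3.42, 2.136, 0.955 → Σ = 12.651
T = 12.651 / 6.057 = 2.088658… → 2.09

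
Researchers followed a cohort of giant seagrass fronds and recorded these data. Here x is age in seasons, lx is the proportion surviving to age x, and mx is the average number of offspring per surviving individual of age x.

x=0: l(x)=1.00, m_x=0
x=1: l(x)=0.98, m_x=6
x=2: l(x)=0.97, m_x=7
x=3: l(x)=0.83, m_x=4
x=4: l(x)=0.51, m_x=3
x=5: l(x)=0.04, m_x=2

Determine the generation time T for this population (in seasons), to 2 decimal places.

lx·mx: 0, 5.88, 6.79, 3.32, 1.53, 0.08 → R0 = 17.6
x·lx·mx: 0, 5.88, 13.58, 9.96, 6.12, 0.4 → Σ = 35.94
T = 35.94 / 17.6 = 2.042045… → 2.04

2.04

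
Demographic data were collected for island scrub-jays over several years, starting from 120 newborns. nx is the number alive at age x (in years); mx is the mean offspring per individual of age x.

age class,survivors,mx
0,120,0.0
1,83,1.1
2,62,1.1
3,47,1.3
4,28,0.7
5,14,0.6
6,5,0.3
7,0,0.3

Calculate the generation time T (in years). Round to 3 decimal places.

lx = nx/n0 = nx/120: 1, 0.69167…, 0.51667…, 0.39167…, 0.23333…, 0.11667…, 0.04167…, 0
lx·mx: 0, 0.760833…, 0.568333…, 0.509167…, 0.163333…, 0.07…, 0.0125…, 0 → R0 = 2.084167…
x·lx·mx: 0, 0.760833…, 1.136667…, 1.5275…, 0.653333…, 0.35…, 0.075…, 0 → Σ = 4.503333…
T = 4.503333… / 2.084167… = 2.160736… → 2.161

2.161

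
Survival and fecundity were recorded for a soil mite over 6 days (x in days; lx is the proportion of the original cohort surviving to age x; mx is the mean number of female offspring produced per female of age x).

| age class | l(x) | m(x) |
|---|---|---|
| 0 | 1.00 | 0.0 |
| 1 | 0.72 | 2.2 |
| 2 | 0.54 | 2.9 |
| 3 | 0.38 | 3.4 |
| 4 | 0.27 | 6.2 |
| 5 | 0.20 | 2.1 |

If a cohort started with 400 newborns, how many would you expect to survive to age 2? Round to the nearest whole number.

Expected survivors = N0 · l_2 = 400 × 0.54 = 216 → 216

216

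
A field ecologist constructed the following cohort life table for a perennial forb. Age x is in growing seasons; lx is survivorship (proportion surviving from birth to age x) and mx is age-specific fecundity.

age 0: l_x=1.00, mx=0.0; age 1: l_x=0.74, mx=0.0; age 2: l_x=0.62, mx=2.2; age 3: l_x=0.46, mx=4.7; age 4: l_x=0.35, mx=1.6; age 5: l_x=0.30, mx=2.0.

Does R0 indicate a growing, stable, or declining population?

growing

R0 = Σ lx·mx = 0 + 0 + 1.364 + 2.162 + 0.56 + 0.6 = 4.686
R0 > 1, so the population is growing.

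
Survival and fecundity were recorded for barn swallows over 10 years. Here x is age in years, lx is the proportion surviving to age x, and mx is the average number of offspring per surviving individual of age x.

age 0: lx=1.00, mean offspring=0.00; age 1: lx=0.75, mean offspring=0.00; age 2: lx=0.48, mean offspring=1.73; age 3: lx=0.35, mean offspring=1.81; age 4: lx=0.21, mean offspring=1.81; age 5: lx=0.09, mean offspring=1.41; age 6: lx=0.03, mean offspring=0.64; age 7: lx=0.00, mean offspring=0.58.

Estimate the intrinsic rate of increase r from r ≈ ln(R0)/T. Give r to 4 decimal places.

R0 = Σ lx·mx = 0 + 0 + 0.8304 + 0.6335 + 0.3801 + 0.1269 + 0.0192 + 0 = 1.9901
Σ x·lx·mx = 5.8314; T = 5.8314/1.9901 = 2.9302…
r ≈ ln(R0)/T = ln(1.9901)/2.9302… = 0.234859… → 0.2349

0.2349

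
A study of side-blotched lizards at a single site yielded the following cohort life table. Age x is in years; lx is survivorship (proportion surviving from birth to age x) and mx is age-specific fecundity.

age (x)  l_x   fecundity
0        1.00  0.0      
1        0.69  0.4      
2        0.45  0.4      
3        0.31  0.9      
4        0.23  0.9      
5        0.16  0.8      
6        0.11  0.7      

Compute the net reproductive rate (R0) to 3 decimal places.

lx·mx by age: 0, 0.276, 0.18, 0.279, 0.207, 0.128, 0.077
R0 = Σ lx·mx = 1.147 → 1.147

1.147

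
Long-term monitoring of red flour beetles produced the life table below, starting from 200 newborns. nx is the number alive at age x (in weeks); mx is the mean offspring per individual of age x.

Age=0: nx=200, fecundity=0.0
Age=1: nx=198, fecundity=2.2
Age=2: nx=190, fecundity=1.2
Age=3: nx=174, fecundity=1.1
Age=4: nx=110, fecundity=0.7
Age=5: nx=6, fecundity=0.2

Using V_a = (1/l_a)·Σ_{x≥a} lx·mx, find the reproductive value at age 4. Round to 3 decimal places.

0.711

lx = nx/n0 = nx/200: 1, 0.99, 0.95, 0.87, 0.55, 0.03
lx·mx for x ≥ 4: 0.385, 0.006 → sum = 0.391
V_4 = 0.391 / l_4 = 0.391 / 0.55 = 0.710909… → 0.711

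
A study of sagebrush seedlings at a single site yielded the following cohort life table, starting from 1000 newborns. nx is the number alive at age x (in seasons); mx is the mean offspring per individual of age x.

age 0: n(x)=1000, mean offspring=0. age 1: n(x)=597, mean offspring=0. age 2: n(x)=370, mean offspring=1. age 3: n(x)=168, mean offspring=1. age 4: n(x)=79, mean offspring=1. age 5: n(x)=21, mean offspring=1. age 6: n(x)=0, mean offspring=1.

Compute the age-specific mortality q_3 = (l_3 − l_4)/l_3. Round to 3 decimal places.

lx = nx/n0 = nx/1000: 1, 0.597, 0.37, 0.168, 0.079, 0.021, 0
q_3 = (l_3 − l_4) / l_3 = (0.168 − 0.079) / 0.168
     = 0.089 / 0.168 = 0.529762… → 0.530

0.530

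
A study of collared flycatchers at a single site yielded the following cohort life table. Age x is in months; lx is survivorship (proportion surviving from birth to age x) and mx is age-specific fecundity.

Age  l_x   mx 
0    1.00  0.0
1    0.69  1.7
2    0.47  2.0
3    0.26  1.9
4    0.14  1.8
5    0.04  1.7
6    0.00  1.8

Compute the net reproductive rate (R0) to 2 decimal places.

2.93

lx·mx by age: 0, 1.173, 0.94, 0.494, 0.252, 0.068, 0
R0 = Σ lx·mx = 2.927 → 2.93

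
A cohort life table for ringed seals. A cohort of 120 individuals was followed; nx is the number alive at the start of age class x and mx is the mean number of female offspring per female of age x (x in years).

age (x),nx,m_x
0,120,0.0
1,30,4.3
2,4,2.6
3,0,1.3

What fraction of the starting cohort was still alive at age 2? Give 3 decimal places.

0.033

l_2 = n_2/n_0 = 4/120 = 0.033333… → 0.033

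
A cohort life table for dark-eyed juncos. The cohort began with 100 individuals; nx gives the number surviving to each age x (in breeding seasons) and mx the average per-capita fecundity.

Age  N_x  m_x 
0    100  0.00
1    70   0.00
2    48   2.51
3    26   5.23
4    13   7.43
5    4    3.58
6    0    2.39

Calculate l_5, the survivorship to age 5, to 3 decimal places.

l_5 = n_5/n_0 = 4/100 = 0.04 → 0.040

0.040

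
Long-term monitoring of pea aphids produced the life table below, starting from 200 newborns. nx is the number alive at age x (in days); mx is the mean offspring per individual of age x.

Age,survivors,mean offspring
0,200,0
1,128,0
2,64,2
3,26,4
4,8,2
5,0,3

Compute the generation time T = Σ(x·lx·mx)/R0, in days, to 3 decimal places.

lx = nx/n0 = nx/200: 1, 0.64, 0.32, 0.13, 0.04, 0
lx·mx: 0, 0, 0.64, 0.52, 0.08, 0 → R0 = 1.24
x·lx·mx: 0, 0, 1.28, 1.56, 0.32, 0 → Σ = 3.16
T = 3.16 / 1.24 = 2.548387… → 2.548

2.548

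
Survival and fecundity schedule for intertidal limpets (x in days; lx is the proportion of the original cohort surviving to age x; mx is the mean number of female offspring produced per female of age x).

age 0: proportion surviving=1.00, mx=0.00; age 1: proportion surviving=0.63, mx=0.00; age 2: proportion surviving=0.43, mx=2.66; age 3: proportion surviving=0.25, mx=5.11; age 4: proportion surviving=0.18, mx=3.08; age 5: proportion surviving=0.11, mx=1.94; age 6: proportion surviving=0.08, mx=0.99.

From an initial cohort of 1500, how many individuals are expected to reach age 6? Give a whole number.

120

Expected survivors = N0 · l_6 = 1500 × 0.08 = 120 → 120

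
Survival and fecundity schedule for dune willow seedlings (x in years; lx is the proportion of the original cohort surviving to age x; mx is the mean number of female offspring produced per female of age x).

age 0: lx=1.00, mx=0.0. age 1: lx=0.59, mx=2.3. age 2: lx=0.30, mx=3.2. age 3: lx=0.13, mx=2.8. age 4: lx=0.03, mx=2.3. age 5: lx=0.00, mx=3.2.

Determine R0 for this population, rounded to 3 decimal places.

lx·mx by age: 0, 1.357, 0.96, 0.364, 0.069, 0
R0 = Σ lx·mx = 2.75 → 2.750

2.750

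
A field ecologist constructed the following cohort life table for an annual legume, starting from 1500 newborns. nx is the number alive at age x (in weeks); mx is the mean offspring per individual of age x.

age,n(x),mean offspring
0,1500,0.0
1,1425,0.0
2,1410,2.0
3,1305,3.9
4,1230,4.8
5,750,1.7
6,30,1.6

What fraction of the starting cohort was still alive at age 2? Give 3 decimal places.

0.940

l_2 = n_2/n_0 = 1410/1500 = 0.94 → 0.940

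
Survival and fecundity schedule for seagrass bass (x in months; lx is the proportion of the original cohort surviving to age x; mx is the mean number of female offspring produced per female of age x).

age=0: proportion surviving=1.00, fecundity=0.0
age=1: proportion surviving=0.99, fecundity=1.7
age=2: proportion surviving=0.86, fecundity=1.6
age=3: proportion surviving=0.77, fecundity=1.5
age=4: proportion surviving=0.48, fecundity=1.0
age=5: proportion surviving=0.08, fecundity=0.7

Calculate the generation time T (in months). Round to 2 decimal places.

2.13

lx·mx: 0, 1.683, 1.376, 1.155, 0.48, 0.056 → R0 = 4.75
x·lx·mx: 0, 1.683, 2.752, 3.465, 1.92, 0.28 → Σ = 10.1
T = 10.1 / 4.75 = 2.126316… → 2.13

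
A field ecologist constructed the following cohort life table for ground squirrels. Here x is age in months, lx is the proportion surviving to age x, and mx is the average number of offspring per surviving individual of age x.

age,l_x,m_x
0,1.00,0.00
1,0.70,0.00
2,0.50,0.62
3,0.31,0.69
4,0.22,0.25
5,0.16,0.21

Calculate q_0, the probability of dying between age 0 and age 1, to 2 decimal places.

0.30

q_0 = (l_0 − l_1) / l_0 = (1 − 0.7) / 1
     = 0.3 / 1 = 0.3 → 0.30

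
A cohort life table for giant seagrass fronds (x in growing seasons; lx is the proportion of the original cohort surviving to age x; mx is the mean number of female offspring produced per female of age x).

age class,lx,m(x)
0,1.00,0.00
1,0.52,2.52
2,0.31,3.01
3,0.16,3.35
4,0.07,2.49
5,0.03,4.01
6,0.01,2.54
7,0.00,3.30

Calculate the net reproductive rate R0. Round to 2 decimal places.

lx·mx by age: 0, 1.3104, 0.9331, 0.536, 0.1743, 0.1203, 0.0254, 0
R0 = Σ lx·mx = 3.0995 → 3.10

3.10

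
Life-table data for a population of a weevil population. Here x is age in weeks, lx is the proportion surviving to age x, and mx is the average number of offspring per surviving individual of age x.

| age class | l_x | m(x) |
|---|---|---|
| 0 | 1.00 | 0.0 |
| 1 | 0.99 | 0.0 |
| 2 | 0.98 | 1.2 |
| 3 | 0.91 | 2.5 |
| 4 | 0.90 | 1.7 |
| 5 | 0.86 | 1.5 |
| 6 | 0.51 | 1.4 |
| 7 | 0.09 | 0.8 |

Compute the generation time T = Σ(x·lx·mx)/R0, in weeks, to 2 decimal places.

lx·mx: 0, 0, 1.176, 2.275, 1.53, 1.29, 0.714, 0.072 → R0 = 7.057
x·lx·mx: 0, 0, 2.352, 6.825, 6.12, 6.45, 4.284, 0.504 → Σ = 26.535
T = 26.535 / 7.057 = 3.760096… → 3.76

3.76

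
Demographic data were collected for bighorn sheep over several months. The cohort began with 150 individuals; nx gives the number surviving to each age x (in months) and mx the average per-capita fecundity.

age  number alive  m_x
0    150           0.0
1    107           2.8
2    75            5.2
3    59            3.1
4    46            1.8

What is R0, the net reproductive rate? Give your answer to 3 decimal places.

lx = nx/n0 = nx/150: 1, 0.71333…, 0.5, 0.39333…, 0.30667…
lx·mx by age: 0, 1.997333…, 2.6, 1.219333…, 0.552…
R0 = Σ lx·mx = 6.368667… → 6.369

6.369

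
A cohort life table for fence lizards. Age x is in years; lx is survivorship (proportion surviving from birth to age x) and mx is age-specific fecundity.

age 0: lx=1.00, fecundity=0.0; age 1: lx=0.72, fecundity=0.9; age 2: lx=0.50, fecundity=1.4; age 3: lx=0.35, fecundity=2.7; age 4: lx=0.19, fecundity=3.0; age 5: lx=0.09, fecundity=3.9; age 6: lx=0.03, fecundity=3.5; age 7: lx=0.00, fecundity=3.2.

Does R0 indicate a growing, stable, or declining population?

growing

R0 = Σ lx·mx = 0 + 0.648 + 0.7 + 0.945 + 0.57 + 0.351 + 0.105 + 0 = 3.319
R0 > 1, so the population is growing.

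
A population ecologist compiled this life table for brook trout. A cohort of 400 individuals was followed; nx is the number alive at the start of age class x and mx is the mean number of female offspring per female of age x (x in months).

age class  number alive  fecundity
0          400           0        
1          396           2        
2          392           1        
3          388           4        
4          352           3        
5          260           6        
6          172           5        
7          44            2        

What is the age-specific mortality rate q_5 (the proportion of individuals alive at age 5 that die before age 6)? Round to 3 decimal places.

lx = nx/n0 = nx/400: 1, 0.99, 0.98, 0.97, 0.88, 0.65, 0.43, 0.11
q_5 = (l_5 − l_6) / l_5 = (0.65 − 0.43) / 0.65
     = 0.22 / 0.65 = 0.338462… → 0.338

0.338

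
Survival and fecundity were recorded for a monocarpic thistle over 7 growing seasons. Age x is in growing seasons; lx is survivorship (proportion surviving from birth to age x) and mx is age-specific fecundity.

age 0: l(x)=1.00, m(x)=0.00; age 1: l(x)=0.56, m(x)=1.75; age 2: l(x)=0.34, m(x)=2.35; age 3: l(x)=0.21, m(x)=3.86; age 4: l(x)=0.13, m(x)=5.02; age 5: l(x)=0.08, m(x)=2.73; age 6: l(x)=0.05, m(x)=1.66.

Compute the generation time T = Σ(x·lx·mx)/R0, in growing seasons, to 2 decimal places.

2.60

lx·mx: 0, 0.98, 0.799, 0.8106, 0.6526, 0.2184, 0.083 → R0 = 3.5436
x·lx·mx: 0, 0.98, 1.598, 2.4318, 2.6104, 1.092, 0.498 → Σ = 9.2102
T = 9.2102 / 3.5436 = 2.599108… → 2.60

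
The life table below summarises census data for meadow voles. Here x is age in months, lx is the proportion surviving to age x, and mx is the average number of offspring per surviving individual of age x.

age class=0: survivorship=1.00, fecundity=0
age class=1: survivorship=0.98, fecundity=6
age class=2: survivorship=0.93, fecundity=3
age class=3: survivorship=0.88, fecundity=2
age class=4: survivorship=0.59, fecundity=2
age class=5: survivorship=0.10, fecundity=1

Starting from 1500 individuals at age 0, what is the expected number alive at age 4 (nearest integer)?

885

Expected survivors = N0 · l_4 = 1500 × 0.59 = 885 → 885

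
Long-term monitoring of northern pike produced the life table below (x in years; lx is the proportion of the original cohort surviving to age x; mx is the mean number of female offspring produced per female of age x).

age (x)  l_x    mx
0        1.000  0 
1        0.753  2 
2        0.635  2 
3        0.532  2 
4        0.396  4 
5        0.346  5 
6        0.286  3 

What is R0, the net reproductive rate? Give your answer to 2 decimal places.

8.01

lx·mx by age: 0, 1.506, 1.27, 1.064, 1.584, 1.73, 0.858
R0 = Σ lx·mx = 8.012 → 8.01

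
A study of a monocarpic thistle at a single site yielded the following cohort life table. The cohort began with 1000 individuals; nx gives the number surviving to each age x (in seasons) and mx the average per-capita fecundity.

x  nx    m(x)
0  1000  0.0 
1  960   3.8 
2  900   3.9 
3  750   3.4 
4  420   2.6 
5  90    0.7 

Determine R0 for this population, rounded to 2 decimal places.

lx = nx/n0 = nx/1000: 1, 0.96, 0.9, 0.75, 0.42, 0.09
lx·mx by age: 0, 3.648, 3.51, 2.55, 1.092, 0.063
R0 = Σ lx·mx = 10.863 → 10.86

10.86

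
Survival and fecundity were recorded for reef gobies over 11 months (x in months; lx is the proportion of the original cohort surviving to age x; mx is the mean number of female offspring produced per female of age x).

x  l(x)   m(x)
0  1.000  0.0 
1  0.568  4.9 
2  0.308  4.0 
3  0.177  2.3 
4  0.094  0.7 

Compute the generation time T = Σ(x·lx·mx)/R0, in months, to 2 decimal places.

1.50

lx·mx: 0, 2.7832, 1.232, 0.4071, 0.0658 → R0 = 4.4881
x·lx·mx: 0, 2.7832, 2.464, 1.2213, 0.2632 → Σ = 6.7317
T = 6.7317 / 4.4881 = 1.4999… → 1.50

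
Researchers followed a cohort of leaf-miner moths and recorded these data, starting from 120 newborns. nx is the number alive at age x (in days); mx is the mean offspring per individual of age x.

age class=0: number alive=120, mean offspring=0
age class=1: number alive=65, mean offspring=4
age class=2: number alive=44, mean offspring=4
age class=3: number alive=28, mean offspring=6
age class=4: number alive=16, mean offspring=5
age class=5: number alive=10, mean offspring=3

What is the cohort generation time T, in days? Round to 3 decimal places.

2.221

lx = nx/n0 = nx/120: 1, 0.54167…, 0.36667…, 0.23333…, 0.13333…, 0.08333…
lx·mx: 0, 2.166667…, 1.466667…, 1.4…, 0.666667…, 0.25… → R0 = 5.95…
x·lx·mx: 0, 2.166667…, 2.933333…, 4.2…, 2.666667…, 1.25… → Σ = 13.216667…
T = 13.216667… / 5.95… = 2.221289… → 2.221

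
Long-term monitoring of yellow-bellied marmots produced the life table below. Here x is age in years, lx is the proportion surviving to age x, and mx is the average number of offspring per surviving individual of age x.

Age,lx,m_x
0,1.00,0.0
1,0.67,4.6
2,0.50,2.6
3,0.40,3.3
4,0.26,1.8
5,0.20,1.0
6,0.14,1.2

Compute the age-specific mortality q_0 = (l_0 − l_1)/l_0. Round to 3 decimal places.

q_0 = (l_0 − l_1) / l_0 = (1 − 0.67) / 1
     = 0.33 / 1 = 0.33 → 0.330

0.330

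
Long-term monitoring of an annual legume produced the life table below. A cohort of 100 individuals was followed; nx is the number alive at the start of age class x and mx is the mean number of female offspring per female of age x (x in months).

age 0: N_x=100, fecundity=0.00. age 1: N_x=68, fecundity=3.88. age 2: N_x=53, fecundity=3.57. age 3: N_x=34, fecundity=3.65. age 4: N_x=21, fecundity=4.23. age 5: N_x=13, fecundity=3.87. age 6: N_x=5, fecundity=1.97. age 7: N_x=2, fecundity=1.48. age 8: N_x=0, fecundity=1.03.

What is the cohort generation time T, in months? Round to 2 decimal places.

lx = nx/n0 = nx/100: 1, 0.68, 0.53, 0.34, 0.21, 0.13, 0.05, 0.02, 0
lx·mx: 0, 2.6384, 1.8921, 1.241, 0.8883, 0.5031, 0.0985, 0.0296, 0 → R0 = 7.291
x·lx·mx: 0, 2.6384, 3.7842, 3.723, 3.5532, 2.5155, 0.591, 0.2072, 0 → Σ = 17.0125
T = 17.0125 / 7.291 = 2.333356… → 2.33

2.33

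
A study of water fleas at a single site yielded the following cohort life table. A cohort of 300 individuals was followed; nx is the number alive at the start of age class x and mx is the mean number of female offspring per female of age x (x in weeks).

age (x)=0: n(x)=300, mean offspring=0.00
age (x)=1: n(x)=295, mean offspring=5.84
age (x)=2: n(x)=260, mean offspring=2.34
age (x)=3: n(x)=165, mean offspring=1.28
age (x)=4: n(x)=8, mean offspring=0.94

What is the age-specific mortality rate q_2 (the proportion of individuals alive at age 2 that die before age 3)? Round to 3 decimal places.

lx = nx/n0 = nx/300: 1, 0.98333…, 0.86667…, 0.55, 0.02667…
q_2 = (l_2 − l_3) / l_2 = (0.866667… − 0.55) / 0.866667…
     = 0.316667… / 0.866667… = 0.365385… → 0.365

0.365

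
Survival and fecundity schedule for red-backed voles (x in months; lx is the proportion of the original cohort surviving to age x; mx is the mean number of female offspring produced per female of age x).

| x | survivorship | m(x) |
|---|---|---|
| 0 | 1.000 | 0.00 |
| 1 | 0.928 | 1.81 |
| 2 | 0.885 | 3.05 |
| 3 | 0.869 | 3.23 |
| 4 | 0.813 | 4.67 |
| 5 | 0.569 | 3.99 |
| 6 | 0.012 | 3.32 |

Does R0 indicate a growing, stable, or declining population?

growing

R0 = Σ lx·mx = 0 + 1.67968 + 2.69925 + 2.80687 + 3.79671 + 2.27031 + 0.03984 = 13.29266
R0 > 1, so the population is growing.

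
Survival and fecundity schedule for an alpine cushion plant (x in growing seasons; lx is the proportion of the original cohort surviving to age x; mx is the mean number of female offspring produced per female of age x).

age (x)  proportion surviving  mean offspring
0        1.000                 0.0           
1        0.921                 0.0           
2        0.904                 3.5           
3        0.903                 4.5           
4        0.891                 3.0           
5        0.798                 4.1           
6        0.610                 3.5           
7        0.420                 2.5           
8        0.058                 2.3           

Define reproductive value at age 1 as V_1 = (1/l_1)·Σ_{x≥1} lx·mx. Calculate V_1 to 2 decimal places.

lx·mx for x ≥ 1: 0, 3.164, 4.0635, 2.673, 3.2718, 2.135, 1.05, 0.1334 → sum = 16.4907
V_1 = 16.4907 / l_1 = 16.4907 / 0.921 = 17.905212… → 17.91

17.91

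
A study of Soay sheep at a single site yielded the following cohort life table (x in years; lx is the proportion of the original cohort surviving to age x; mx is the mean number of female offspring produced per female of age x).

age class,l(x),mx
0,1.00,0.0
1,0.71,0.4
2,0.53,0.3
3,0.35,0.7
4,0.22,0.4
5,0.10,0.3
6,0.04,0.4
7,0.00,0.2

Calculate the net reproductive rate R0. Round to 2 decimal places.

0.82

lx·mx by age: 0, 0.284, 0.159, 0.245, 0.088, 0.03, 0.016, 0
R0 = Σ lx·mx = 0.822 → 0.82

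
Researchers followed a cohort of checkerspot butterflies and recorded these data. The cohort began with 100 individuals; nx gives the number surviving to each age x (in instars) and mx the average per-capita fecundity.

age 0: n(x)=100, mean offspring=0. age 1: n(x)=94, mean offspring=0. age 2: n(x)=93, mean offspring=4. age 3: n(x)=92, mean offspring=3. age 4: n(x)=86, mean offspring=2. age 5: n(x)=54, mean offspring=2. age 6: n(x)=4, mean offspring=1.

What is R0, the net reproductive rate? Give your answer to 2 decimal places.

lx = nx/n0 = nx/100: 1, 0.94, 0.93, 0.92, 0.86, 0.54, 0.04
lx·mx by age: 0, 0, 3.72, 2.76, 1.72, 1.08, 0.04
R0 = Σ lx·mx = 9.32 → 9.32

9.32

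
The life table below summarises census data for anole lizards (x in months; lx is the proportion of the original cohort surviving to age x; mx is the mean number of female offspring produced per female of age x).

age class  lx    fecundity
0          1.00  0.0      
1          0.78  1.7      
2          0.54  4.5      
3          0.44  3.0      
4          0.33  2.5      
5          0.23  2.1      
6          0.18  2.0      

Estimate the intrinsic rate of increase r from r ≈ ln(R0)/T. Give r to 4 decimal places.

0.7143

R0 = Σ lx·mx = 0 + 1.326 + 2.43 + 1.32 + 0.825 + 0.483 + 0.36 = 6.744
Σ x·lx·mx = 18.021; T = 18.021/6.744 = 2.67215…
r ≈ ln(R0)/T = ln(6.744)/2.67215… = 0.714275… → 0.7143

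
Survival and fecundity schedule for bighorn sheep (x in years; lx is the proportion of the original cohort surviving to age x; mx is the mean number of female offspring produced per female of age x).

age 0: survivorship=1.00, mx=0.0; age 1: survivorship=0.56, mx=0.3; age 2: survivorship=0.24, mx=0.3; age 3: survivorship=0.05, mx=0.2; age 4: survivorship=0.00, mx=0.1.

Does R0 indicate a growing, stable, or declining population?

R0 = Σ lx·mx = 0 + 0.168 + 0.072 + 0.01 + 0 = 0.25
R0 < 1, so the population is declining.

declining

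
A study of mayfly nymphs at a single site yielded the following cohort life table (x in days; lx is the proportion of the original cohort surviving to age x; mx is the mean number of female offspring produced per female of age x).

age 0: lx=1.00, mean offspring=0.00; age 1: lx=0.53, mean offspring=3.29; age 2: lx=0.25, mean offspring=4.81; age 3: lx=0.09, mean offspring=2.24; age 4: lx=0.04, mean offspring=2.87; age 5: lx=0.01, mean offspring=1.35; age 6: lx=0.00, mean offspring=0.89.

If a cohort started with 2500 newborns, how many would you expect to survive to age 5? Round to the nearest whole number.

Expected survivors = N0 · l_5 = 2500 × 0.01 = 25 → 25

25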